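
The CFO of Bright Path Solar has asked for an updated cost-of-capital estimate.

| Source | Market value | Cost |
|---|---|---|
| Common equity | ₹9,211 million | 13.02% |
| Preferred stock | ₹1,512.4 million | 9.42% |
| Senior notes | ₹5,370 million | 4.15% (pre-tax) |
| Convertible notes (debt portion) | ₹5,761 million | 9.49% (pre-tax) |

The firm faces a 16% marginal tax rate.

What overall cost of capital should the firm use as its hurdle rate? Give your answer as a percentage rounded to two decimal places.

Total capital V = 9211 + 1512.4 + 5370 + 5761 = 21854.4.
Equity: weight = 9211/21854.4 = 0.4215; cost = 13.02%.
Preferred: weight = 1512.4/21854.4 = 0.0692; cost = 9.42%.
Senior notes: weight = 5370/21854.4 = 0.2457; after-tax cost = 4.15% × (1 − 16%) = 3.4860%.
Convertible notes (debt portion): weight = 5761/21854.4 = 0.2636; after-tax cost = 9.49% × (1 − 16%) = 7.9716%.
WACC = 0.4215 × 13.0200% + 0.0692 × 9.4200% + 0.2457 × 3.4860% + 0.2636 × 7.9716% = 9.0974%.

9.10%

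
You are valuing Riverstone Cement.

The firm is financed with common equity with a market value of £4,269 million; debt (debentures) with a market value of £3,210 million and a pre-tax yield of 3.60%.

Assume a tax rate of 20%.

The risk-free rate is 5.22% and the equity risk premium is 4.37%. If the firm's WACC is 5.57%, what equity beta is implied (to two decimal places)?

Total capital V = 4269 + 3210 = 7479.
Equity weight = 4269/7479 = 0.5708.
Debentures weight = 3210/7479 = 0.4292.
Debt contribution = 0.4292 × 3.6% × (1 − 20%) = 1.2361%.
Required equity contribution = 5.57% − 1.2361% = 4.3339%  ⇒  Re = 7.5927%.
CAPM: 7.5927% = 5.22% + β × 4.37%  ⇒  β = 0.5430.

0.54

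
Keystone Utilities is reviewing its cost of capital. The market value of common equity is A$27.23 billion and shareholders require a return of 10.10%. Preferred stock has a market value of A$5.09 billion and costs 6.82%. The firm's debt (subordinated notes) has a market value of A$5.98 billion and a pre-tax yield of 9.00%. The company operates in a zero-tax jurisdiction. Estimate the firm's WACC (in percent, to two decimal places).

9.49%

Total capital V = 27.23 + 5.09 + 5.98 = 38.3.
Equity: weight = 27.23/38.3 = 0.7110; cost = 10.1%.
Preferred: weight = 5.09/38.3 = 0.1329; cost = 6.82%.
Subordinated notes: weight = 5.98/38.3 = 0.1561; after-tax cost = 9% × (1 − 0%) = 9.0000%.
WACC = 0.7110 × 10.1000% + 0.1329 × 6.8200% + 0.1561 × 9.0000% = 9.4923%.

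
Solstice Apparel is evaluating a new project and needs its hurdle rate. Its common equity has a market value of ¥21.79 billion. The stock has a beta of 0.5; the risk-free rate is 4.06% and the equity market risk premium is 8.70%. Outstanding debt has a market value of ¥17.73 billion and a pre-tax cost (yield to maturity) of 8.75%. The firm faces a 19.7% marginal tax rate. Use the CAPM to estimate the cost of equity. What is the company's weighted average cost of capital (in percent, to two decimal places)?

Cost of equity via CAPM: Re = 4.06% + 0.5 × 8.7% = 8.4100%.
Total capital V = 21.79 + 17.73 = 39.52.
Equity: weight = 21.79/39.52 = 0.5514; cost = 8.41%.
Debt: weight = 17.73/39.52 = 0.4486; after-tax cost = 8.75% × (1 − 19.7%) = 7.0263%.
WACC = 0.5514 × 8.4100% + 0.4486 × 7.0263% = 7.7892%.

7.79%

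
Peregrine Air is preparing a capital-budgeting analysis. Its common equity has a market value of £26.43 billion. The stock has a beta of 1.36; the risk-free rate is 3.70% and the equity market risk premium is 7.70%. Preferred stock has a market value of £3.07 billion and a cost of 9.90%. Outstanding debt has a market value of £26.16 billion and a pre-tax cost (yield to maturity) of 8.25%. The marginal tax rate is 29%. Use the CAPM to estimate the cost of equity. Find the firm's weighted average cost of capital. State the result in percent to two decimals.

Cost of equity via CAPM: Re = 3.7% + 1.36 × 7.7% = 14.1720%.
Total capital V = 26.43 + 3.07 + 26.16 = 55.66.
Equity: weight = 26.43/55.66 = 0.4748; cost = 14.172%.
Preferred: weight = 3.07/55.66 = 0.0552; cost = 9.9%.
Debt: weight = 26.16/55.66 = 0.4700; after-tax cost = 8.25% × (1 − 29%) = 5.8575%.
WACC = 0.4748 × 14.1720% + 0.0552 × 9.9000% + 0.4700 × 5.8575% = 10.0286%.

10.03%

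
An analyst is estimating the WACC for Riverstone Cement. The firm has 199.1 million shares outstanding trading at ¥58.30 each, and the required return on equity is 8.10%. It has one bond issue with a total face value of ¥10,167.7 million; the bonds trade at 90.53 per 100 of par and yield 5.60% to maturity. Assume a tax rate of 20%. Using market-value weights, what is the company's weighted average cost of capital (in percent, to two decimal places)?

Market value of equity E = 58.3 × 199.1m = 11607.53m. Market value of debt D = 10167.7m × 90.53/100 = 9204.81881m.
Total capital V = 11607.53 + 9204.81881 = 20812.34881.
Equity: weight = 11607.53/20812.34881 = 0.5577; cost = 8.1%.
Bonds outstanding: weight = 9204.81881/20812.34881 = 0.4423; after-tax cost = 5.6% × (1 − 20%) = 4.4800%.
WACC = 0.5577 × 8.1000% + 0.4423 × 4.4800% = 6.4990%.

6.50%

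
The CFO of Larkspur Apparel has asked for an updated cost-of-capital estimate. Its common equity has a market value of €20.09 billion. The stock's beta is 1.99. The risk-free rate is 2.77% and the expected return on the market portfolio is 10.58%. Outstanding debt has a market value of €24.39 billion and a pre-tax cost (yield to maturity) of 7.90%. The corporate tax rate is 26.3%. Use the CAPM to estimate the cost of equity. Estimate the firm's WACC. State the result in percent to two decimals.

Market risk premium = 10.58% − 2.77% = 7.81%.
Cost of equity via CAPM: Re = 2.77% + 1.99 × 7.81% = 18.3119%.
Total capital V = 20.09 + 24.39 = 44.48.
Equity: weight = 20.09/44.48 = 0.4517; cost = 18.3119%.
Debt: weight = 24.39/44.48 = 0.5483; after-tax cost = 7.9% × (1 − 26.3%) = 5.8223%.
WACC = 0.4517 × 18.3119% + 0.5483 × 5.8223% = 11.4634%.

11.46%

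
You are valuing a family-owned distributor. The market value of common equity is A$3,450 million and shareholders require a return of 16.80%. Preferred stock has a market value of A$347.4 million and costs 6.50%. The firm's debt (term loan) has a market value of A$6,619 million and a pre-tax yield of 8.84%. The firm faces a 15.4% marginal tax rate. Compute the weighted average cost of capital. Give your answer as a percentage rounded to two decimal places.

10.53%

Total capital V = 3450 + 347.4 + 6619 = 10416.4.
Equity: weight = 3450/10416.4 = 0.3312; cost = 16.8%.
Preferred: weight = 347.4/10416.4 = 0.0334; cost = 6.5%.
Term loan: weight = 6619/10416.4 = 0.6354; after-tax cost = 8.84% × (1 − 15.4%) = 7.4786%.
WACC = 0.3312 × 16.8000% + 0.0334 × 6.5000% + 0.6354 × 7.4786% = 10.5333%.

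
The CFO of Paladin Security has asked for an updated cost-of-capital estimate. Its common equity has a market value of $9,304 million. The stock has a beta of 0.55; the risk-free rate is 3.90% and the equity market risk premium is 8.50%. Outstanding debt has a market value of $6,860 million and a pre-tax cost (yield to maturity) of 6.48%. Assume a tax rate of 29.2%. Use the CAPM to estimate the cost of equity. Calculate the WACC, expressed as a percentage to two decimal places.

6.88%

Cost of equity via CAPM: Re = 3.9% + 0.55 × 8.5% = 8.5750%.
Total capital V = 9304 + 6860 = 16164.
Equity: weight = 9304/16164 = 0.5756; cost = 8.575%.
Debt: weight = 6860/16164 = 0.4244; after-tax cost = 6.48% × (1 − 29.2%) = 4.5878%.
WACC = 0.5756 × 8.5750% + 0.4244 × 4.5878% = 6.8828%.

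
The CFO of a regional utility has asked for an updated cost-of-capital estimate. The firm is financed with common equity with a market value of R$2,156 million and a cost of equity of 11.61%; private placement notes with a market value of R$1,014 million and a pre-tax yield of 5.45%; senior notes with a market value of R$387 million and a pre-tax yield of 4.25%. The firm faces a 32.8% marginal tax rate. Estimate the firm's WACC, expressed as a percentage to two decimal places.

Total capital V = 2156 + 1014 + 387 = 3557.
Equity: weight = 2156/3557 = 0.6061; cost = 11.61%.
Private placement notes: weight = 1014/3557 = 0.2851; after-tax cost = 5.45% × (1 − 32.8%) = 3.6624%.
Senior notes: weight = 387/3557 = 0.1088; after-tax cost = 4.25% × (1 − 32.8%) = 2.8560%.
WACC = 0.6061 × 11.6100% + 0.2851 × 3.6624% + 0.1088 × 2.8560% = 8.3919%.

8.39%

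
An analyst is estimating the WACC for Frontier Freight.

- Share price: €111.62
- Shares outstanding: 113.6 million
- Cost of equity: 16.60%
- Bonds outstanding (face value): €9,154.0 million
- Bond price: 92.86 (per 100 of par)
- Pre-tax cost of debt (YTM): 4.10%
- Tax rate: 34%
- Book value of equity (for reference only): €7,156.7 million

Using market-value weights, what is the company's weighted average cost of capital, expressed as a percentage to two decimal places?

Market value of equity E = 111.62 × 113.6m = 12680.032m. Market value of debt D = 9154m × 92.86/100 = 8500.4044m.
Total capital V = 12680.032 + 8500.4044 = 21180.4364.
Equity: weight = 12680.032/21180.4364 = 0.5987; cost = 16.6%.
Bonds outstanding: weight = 8500.4044/21180.4364 = 0.4013; after-tax cost = 4.1% × (1 − 34%) = 2.7060%.
WACC = 0.5987 × 16.6000% + 0.4013 × 2.7060% = 11.0239%.

11.02%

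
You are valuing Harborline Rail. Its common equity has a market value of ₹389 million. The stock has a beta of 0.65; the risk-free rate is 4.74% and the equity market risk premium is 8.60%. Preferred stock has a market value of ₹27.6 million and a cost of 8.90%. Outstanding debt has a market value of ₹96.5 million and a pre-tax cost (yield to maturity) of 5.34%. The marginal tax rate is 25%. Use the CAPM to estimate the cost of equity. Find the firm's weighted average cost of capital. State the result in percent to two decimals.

Cost of equity via CAPM: Re = 4.74% + 0.65 × 8.6% = 10.3300%.
Total capital V = 389 + 27.6 + 96.5 = 513.1.
Equity: weight = 389/513.1 = 0.7581; cost = 10.33%.
Preferred: weight = 27.6/513.1 = 0.0538; cost = 8.9%.
Debt: weight = 96.5/513.1 = 0.1881; after-tax cost = 5.34% × (1 − 25%) = 4.0050%.
WACC = 0.7581 × 10.3300% + 0.0538 × 8.9000% + 0.1881 × 4.0050% = 9.0635%.

9.06%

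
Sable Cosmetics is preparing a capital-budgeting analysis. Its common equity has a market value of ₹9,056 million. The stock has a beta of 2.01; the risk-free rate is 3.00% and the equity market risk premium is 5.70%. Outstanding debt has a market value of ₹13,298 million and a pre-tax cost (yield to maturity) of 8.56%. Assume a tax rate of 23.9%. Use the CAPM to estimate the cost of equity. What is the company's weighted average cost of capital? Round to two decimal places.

Cost of equity via CAPM: Re = 3.0% + 2.01 × 5.7% = 14.4570%.
Total capital V = 9056 + 13298 = 22354.
Equity: weight = 9056/22354 = 0.4051; cost = 14.457%.
Debt: weight = 13298/22354 = 0.5949; after-tax cost = 8.56% × (1 − 23.9%) = 6.5142%.
WACC = 0.4051 × 14.4570% + 0.5949 × 6.5142% = 9.7319%.

9.73%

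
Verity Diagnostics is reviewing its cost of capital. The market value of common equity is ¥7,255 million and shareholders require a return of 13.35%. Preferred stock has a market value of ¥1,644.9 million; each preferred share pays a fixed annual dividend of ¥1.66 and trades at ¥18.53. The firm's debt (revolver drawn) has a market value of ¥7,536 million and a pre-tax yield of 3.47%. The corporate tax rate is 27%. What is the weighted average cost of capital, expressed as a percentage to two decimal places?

Cost of preferred: Rp = 1.66 / 18.53 = 8.9584%.
Total capital V = 7255 + 1644.9 + 7536 = 16435.9.
Equity: weight = 7255/16435.9 = 0.4414; cost = 13.35%.
Preferred: weight = 1644.9/16435.9 = 0.1001; cost = 8.9584%.
Revolver drawn: weight = 7536/16435.9 = 0.4585; after-tax cost = 3.47% × (1 − 27%) = 2.5331%.
WACC = 0.4414 × 13.3500% + 0.1001 × 8.9584% + 0.4585 × 2.5331% = 7.9508%.

7.95%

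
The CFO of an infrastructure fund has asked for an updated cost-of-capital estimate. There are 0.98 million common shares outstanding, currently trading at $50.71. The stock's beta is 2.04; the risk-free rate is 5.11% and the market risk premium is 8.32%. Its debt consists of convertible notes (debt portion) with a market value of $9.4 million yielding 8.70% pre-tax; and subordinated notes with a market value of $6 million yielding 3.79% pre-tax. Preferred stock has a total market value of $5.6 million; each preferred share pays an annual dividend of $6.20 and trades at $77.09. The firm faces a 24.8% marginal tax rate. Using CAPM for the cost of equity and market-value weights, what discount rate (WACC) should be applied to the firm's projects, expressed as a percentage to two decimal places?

17.27%

Cost of equity via CAPM: Re = 5.11% + 2.04 × 8.32% = 22.0828%.
Cost of preferred: Rp = 6.2 / 77.09 = 8.0425%.
Market value of equity E = 50.71 × 0.98m = 49.6958m.
Total capital V = 49.6958 + 5.6 + 9.4 + 6 = 70.6958.
Equity: weight = 49.6958/70.6958 = 0.7030; cost = 22.0828%.
Preferred: weight = 5.6/70.6958 = 0.0792; cost = 8.0425%.
Convertible notes (debt portion): weight = 9.4/70.6958 = 0.1330; after-tax cost = 8.7% × (1 − 24.8%) = 6.5424%.
Subordinated notes: weight = 6/70.6958 = 0.0849; after-tax cost = 3.79% × (1 − 24.8%) = 2.8501%.
WACC = 0.7030 × 22.0828% + 0.0792 × 8.0425% + 0.1330 × 6.5424% + 0.0849 × 2.8501% = 17.2720%.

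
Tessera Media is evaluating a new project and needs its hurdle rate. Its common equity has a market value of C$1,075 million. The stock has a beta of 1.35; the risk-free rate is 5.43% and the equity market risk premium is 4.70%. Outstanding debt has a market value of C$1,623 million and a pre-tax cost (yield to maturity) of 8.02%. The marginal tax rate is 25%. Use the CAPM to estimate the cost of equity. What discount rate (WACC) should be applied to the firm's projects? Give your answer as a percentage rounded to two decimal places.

Cost of equity via CAPM: Re = 5.43% + 1.35 × 4.7% = 11.7750%.
Total capital V = 1075 + 1623 = 2698.
Equity: weight = 1075/2698 = 0.3984; cost = 11.775%.
Debt: weight = 1623/2698 = 0.6016; after-tax cost = 8.02% × (1 − 25%) = 6.0150%.
WACC = 0.3984 × 11.7750% + 0.6016 × 6.0150% = 8.3100%.

8.31%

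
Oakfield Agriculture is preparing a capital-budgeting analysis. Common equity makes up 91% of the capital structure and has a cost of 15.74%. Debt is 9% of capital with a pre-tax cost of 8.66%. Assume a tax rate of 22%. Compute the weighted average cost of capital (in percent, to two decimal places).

14.93%

After-tax cost of debt = 8.66% × (1 − 22%) = 6.7548%.
WACC = 0.910 × 15.7400% + 0.090 × 6.7548% = 14.9313%.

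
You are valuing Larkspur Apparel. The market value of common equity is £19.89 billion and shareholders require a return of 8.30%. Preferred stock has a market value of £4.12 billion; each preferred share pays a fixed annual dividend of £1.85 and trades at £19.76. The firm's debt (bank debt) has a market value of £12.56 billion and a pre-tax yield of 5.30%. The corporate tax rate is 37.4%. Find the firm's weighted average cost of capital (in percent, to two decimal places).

6.71%

Cost of preferred: Rp = 1.85 / 19.76 = 9.3623%.
Total capital V = 19.89 + 4.12 + 12.56 = 36.57.
Equity: weight = 19.89/36.57 = 0.5439; cost = 8.3%.
Preferred: weight = 4.12/36.57 = 0.1127; cost = 9.3623%.
Bank debt: weight = 12.56/36.57 = 0.3435; after-tax cost = 5.3% × (1 − 37.4%) = 3.3178%.
WACC = 0.5439 × 8.3000% + 0.1127 × 9.3623% + 0.3435 × 3.3178% = 6.7085%.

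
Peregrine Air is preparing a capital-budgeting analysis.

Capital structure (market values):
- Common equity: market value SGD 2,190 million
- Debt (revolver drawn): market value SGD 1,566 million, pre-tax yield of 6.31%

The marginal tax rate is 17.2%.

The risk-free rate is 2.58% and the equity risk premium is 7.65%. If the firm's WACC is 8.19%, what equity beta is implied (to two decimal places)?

Total capital V = 2190 + 1566 = 3756.
Equity weight = 2190/3756 = 0.5831.
Revolver drawn weight = 1566/3756 = 0.4169.
Debt contribution = 0.4169 × 6.31% × (1 − 17.2%) = 2.1783%.
Required equity contribution = 8.19% − 2.1783% = 6.0117%  ⇒  Re = 10.3104%.
CAPM: 10.3104% = 2.58% + β × 7.65%  ⇒  β = 1.0105.

1.01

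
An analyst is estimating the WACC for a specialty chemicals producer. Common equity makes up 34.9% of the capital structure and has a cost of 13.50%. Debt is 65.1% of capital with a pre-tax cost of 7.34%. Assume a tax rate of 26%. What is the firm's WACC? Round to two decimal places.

After-tax cost of debt = 7.34% × (1 − 26%) = 5.4316%.
WACC = 0.349 × 13.5000% + 0.651 × 5.4316% = 8.2475%.

8.25%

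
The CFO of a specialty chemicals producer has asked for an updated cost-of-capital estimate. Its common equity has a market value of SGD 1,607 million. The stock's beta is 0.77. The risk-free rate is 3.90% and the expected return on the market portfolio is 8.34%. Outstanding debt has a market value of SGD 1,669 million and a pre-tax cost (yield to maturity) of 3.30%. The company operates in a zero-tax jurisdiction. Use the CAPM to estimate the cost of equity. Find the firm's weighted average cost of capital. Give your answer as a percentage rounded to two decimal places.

5.27%

Market risk premium = 8.34% − 3.9% = 4.44%.
Cost of equity via CAPM: Re = 3.9% + 0.77 × 4.44% = 7.3188%.
Total capital V = 1607 + 1669 = 3276.
Equity: weight = 1607/3276 = 0.4905; cost = 7.3188%.
Debt: weight = 1669/3276 = 0.5095; after-tax cost = 3.3% × (1 − 0%) = 3.3000%.
WACC = 0.4905 × 7.3188% + 0.5095 × 3.3000% = 5.2714%.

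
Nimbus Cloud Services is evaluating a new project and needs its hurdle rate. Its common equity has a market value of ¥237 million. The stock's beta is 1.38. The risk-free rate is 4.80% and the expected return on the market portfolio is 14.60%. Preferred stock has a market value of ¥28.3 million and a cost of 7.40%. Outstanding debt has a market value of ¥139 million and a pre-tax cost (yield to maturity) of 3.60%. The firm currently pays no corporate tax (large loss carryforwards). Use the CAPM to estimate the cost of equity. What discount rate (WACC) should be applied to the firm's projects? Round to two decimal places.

12.50%

Market risk premium = 14.6% − 4.8% = 9.8%.
Cost of equity via CAPM: Re = 4.8% + 1.38 × 9.8% = 18.3240%.
Total capital V = 237 + 28.3 + 139 = 404.3.
Equity: weight = 237/404.3 = 0.5862; cost = 18.324%.
Preferred: weight = 28.3/404.3 = 0.0700; cost = 7.4%.
Debt: weight = 139/404.3 = 0.3438; after-tax cost = 3.6% × (1 − 0%) = 3.6000%.
WACC = 0.5862 × 18.3240% + 0.0700 × 7.4000% + 0.3438 × 3.6000% = 12.4972%.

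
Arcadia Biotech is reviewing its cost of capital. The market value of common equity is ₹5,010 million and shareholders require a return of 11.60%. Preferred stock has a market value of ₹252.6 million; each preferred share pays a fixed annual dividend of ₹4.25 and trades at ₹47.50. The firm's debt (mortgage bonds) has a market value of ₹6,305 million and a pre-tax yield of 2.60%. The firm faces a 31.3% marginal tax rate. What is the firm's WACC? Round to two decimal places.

6.19%

Cost of preferred: Rp = 4.25 / 47.5 = 8.9474%.
Total capital V = 5010 + 252.6 + 6305 = 11567.6.
Equity: weight = 5010/11567.6 = 0.4331; cost = 11.6%.
Preferred: weight = 252.6/11567.6 = 0.0218; cost = 8.9474%.
Mortgage bonds: weight = 6305/11567.6 = 0.5451; after-tax cost = 2.6% × (1 − 31.3%) = 1.7862%.
WACC = 0.4331 × 11.6000% + 0.0218 × 8.9474% + 0.5451 × 1.7862% = 6.1930%.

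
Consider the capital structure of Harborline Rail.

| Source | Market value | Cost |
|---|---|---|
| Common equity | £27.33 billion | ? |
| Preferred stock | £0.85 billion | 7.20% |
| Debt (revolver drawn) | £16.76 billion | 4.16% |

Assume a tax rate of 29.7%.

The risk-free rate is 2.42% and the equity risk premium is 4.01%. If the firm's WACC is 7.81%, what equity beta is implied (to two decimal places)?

2.10

Total capital V = 27.33 + 0.85 + 16.76 = 44.94.
Equity weight = 27.33/44.94 = 0.6081.
Preferred weight = 0.85/44.94 = 0.0189.
Revolver drawn weight = 16.76/44.94 = 0.3729.
Debt contribution = 0.3729 × 4.16% × (1 − 29.7%) = 1.0907%.
Preferred contribution = 0.0189 × 7.2% = 0.1362%.
Required equity contribution = 7.81% − 1.2268% = 6.5832%  ⇒  Re = 10.8250%.
CAPM: 10.8250% = 2.42% + β × 4.01%  ⇒  β = 2.0960.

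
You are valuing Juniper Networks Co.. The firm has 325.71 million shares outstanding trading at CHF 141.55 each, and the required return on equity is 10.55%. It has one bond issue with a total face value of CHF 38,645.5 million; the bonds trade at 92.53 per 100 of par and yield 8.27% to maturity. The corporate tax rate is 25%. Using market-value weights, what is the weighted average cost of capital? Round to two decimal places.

Market value of equity E = 141.55 × 325.71m = 46104.2505m. Market value of debt D = 38645.5m × 92.53/100 = 35758.68115m.
Total capital V = 46104.2505 + 35758.68115 = 81862.93165.
Equity: weight = 46104.2505/81862.93165 = 0.5632; cost = 10.55%.
Bonds outstanding: weight = 35758.68115/81862.93165 = 0.4368; after-tax cost = 8.27% × (1 − 25%) = 6.2025%.
WACC = 0.5632 × 10.5500% + 0.4368 × 6.2025% = 8.6510%.

8.65%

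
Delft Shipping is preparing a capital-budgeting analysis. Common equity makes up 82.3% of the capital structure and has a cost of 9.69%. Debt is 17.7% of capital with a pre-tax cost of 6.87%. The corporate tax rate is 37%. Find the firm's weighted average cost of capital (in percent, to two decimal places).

After-tax cost of debt = 6.87% × (1 − 37%) = 4.3281%.
WACC = 0.823 × 9.6900% + 0.177 × 4.3281% = 8.7409%.

8.74%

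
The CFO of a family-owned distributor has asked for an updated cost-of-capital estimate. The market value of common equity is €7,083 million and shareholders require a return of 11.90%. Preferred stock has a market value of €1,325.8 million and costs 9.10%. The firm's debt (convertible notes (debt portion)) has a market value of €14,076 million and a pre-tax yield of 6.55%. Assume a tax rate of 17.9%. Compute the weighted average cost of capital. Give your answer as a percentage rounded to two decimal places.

Total capital V = 7083 + 1325.8 + 14076 = 22484.8.
Equity: weight = 7083/22484.8 = 0.3150; cost = 11.9%.
Preferred: weight = 1325.8/22484.8 = 0.0590; cost = 9.1%.
Convertible notes (debt portion): weight = 14076/22484.8 = 0.6260; after-tax cost = 6.55% × (1 − 17.9%) = 5.3775%.
WACC = 0.3150 × 11.9000% + 0.0590 × 9.1000% + 0.6260 × 5.3775% = 7.6517%.

7.65%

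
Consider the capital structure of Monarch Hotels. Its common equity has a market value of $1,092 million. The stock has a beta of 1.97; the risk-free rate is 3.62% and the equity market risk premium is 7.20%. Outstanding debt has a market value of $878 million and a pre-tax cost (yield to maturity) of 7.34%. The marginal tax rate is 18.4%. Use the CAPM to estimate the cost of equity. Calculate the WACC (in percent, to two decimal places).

12.54%

Cost of equity via CAPM: Re = 3.62% + 1.97 × 7.2% = 17.8040%.
Total capital V = 1092 + 878 = 1970.
Equity: weight = 1092/1970 = 0.5543; cost = 17.804%.
Debt: weight = 878/1970 = 0.4457; after-tax cost = 7.34% × (1 − 18.4%) = 5.9894%.
WACC = 0.5543 × 17.8040% + 0.4457 × 5.9894% = 12.5384%.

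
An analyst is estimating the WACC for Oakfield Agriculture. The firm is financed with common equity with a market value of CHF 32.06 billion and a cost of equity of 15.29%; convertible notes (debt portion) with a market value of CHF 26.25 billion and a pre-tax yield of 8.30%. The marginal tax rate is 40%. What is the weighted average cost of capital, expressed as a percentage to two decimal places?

10.65%

Total capital V = 32.06 + 26.25 = 58.31.
Equity: weight = 32.06/58.31 = 0.5498; cost = 15.29%.
Convertible notes (debt portion): weight = 26.25/58.31 = 0.4502; after-tax cost = 8.3% × (1 − 40%) = 4.9800%.
WACC = 0.5498 × 15.2900% + 0.4502 × 4.9800% = 10.6486%.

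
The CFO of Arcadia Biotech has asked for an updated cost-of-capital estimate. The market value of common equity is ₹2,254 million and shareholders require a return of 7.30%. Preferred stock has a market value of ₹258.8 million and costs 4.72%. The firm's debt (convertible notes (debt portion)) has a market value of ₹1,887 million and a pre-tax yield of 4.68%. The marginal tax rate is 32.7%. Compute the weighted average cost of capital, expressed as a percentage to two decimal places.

Total capital V = 2254 + 258.8 + 1887 = 4399.8.
Equity: weight = 2254/4399.8 = 0.5123; cost = 7.3%.
Preferred: weight = 258.8/4399.8 = 0.0588; cost = 4.72%.
Convertible notes (debt portion): weight = 1887/4399.8 = 0.4289; after-tax cost = 4.68% × (1 − 32.7%) = 3.1496%.
WACC = 0.5123 × 7.3000% + 0.0588 × 4.7200% + 0.4289 × 3.1496% = 5.3682%.

5.37%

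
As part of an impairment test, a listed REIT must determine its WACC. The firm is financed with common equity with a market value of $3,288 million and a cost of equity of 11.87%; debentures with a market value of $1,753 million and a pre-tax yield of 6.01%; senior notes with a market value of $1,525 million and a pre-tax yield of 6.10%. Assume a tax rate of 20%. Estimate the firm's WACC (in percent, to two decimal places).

8.36%

Total capital V = 3288 + 1753 + 1525 = 6566.
Equity: weight = 3288/6566 = 0.5008; cost = 11.87%.
Debentures: weight = 1753/6566 = 0.2670; after-tax cost = 6.01% × (1 − 20%) = 4.8080%.
Senior notes: weight = 1525/6566 = 0.2323; after-tax cost = 6.1% × (1 − 20%) = 4.8800%.
WACC = 0.5008 × 11.8700% + 0.2670 × 4.8080% + 0.2323 × 4.8800% = 8.3611%.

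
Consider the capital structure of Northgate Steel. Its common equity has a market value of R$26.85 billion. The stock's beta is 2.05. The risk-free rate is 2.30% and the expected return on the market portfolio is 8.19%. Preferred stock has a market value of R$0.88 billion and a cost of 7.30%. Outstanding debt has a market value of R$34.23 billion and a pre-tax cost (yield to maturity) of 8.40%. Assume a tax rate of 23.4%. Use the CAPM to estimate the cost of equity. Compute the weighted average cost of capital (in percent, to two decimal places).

9.89%

Market risk premium = 8.19% − 2.3% = 5.89%.
Cost of equity via CAPM: Re = 2.3% + 2.05 × 5.89% = 14.3745%.
Total capital V = 26.85 + 0.88 + 34.23 = 61.96.
Equity: weight = 26.85/61.96 = 0.4333; cost = 14.3745%.
Preferred: weight = 0.88/61.96 = 0.0142; cost = 7.3%.
Debt: weight = 34.23/61.96 = 0.5525; after-tax cost = 8.4% × (1 − 23.4%) = 6.4344%.
WACC = 0.4333 × 14.3745% + 0.0142 × 7.3000% + 0.5525 × 6.4344% = 9.8875%.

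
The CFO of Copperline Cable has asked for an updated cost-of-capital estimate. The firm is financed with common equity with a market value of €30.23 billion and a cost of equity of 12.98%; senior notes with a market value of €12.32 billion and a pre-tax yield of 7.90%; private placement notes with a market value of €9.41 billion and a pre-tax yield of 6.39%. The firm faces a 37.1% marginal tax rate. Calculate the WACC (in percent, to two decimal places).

9.46%

Total capital V = 30.23 + 12.32 + 9.41 = 51.96.
Equity: weight = 30.23/51.96 = 0.5818; cost = 12.98%.
Senior notes: weight = 12.32/51.96 = 0.2371; after-tax cost = 7.9% × (1 − 37.1%) = 4.9691%.
Private placement notes: weight = 9.41/51.96 = 0.1811; after-tax cost = 6.39% × (1 − 37.1%) = 4.0193%.
WACC = 0.5818 × 12.9800% + 0.2371 × 4.9691% + 0.1811 × 4.0193% = 9.4578%.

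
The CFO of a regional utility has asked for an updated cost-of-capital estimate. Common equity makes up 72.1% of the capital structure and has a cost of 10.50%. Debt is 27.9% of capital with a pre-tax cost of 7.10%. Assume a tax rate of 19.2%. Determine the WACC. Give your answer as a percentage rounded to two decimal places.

After-tax cost of debt = 7.1% × (1 − 19.2%) = 5.7368%.
WACC = 0.721 × 10.5000% + 0.279 × 5.7368% = 9.1711%.

9.17%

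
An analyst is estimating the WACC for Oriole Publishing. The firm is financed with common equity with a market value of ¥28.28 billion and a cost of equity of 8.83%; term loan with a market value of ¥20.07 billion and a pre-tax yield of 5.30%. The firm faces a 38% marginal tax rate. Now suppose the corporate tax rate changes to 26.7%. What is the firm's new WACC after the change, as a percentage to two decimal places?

6.78%

After the change:
Total capital V = 28.28 + 20.07 = 48.35.
Equity: weight = 28.28/48.35 = 0.5849; cost = 8.83%.
Term loan: weight = 20.07/48.35 = 0.4151; after-tax cost = 5.3% × (1 − 26.7%) = 3.8849%.
WACC = 0.5849 × 8.8300% + 0.4151 × 3.8849% = 6.7773%.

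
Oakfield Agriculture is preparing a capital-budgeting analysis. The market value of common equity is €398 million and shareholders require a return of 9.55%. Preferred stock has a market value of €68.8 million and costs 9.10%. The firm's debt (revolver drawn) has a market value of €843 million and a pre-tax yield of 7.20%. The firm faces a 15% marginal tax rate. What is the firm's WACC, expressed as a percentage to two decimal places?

7.32%

Total capital V = 398 + 68.8 + 843 = 1309.8.
Equity: weight = 398/1309.8 = 0.3039; cost = 9.55%.
Preferred: weight = 68.8/1309.8 = 0.0525; cost = 9.1%.
Revolver drawn: weight = 843/1309.8 = 0.6436; after-tax cost = 7.2% × (1 − 15%) = 6.1200%.
WACC = 0.3039 × 9.5500% + 0.0525 × 9.1000% + 0.6436 × 6.1200% = 7.3188%.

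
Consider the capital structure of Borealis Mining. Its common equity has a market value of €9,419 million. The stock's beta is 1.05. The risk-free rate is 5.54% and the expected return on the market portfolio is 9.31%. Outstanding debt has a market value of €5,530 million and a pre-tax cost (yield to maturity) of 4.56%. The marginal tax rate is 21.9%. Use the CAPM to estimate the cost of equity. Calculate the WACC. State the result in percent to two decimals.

Market risk premium = 9.31% − 5.54% = 3.77%.
Cost of equity via CAPM: Re = 5.54% + 1.05 × 3.77% = 9.4985%.
Total capital V = 9419 + 5530 = 14949.
Equity: weight = 9419/14949 = 0.6301; cost = 9.4985%.
Debt: weight = 5530/14949 = 0.3699; after-tax cost = 4.56% × (1 − 21.9%) = 3.5614%.
WACC = 0.6301 × 9.4985% + 0.3699 × 3.5614% = 7.3022%.

7.30%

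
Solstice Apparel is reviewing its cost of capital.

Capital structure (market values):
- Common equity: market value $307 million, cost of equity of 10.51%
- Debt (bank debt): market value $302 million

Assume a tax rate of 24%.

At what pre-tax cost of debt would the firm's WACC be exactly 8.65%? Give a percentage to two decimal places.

8.89%

Total capital V = 307 + 302 = 609.
Equity weight = 307/609 = 0.5041.
Bank debt weight = 302/609 = 0.4959.
Equity contribution = 0.5041 × 10.51% = 5.2981%.
Remaining for debt = 8.65% − 5.2981% = 3.3519%.
Rd × (1 − 24%) × 0.4959 = 3.3519%  ⇒  Rd = 8.8937%.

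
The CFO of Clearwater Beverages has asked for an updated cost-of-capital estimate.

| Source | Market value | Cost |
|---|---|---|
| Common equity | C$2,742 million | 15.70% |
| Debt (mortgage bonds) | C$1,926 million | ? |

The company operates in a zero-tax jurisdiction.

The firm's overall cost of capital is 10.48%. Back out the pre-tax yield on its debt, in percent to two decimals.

Total capital V = 2742 + 1926 = 4668.
Equity weight = 2742/4668 = 0.5874.
Mortgage bonds weight = 1926/4668 = 0.4126.
Equity contribution = 0.5874 × 15.7% = 9.2222%.
Remaining for debt = 10.48% − 9.2222% = 1.2578%.
Rd × (1 − 0%) × 0.4126 = 1.2578%  ⇒  Rd = 3.0484%.

3.05%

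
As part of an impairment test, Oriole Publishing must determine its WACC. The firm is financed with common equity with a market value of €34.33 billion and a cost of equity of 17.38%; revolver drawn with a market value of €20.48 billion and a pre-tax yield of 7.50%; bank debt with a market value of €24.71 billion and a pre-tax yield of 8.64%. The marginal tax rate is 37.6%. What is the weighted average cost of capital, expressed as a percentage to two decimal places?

10.38%

Total capital V = 34.33 + 20.48 + 24.71 = 79.52.
Equity: weight = 34.33/79.52 = 0.4317; cost = 17.38%.
Revolver drawn: weight = 20.48/79.52 = 0.2575; after-tax cost = 7.5% × (1 − 37.6%) = 4.6800%.
Bank debt: weight = 24.71/79.52 = 0.3107; after-tax cost = 8.64% × (1 − 37.6%) = 5.3914%.
WACC = 0.4317 × 17.3800% + 0.2575 × 4.6800% + 0.3107 × 5.3914% = 10.3838%.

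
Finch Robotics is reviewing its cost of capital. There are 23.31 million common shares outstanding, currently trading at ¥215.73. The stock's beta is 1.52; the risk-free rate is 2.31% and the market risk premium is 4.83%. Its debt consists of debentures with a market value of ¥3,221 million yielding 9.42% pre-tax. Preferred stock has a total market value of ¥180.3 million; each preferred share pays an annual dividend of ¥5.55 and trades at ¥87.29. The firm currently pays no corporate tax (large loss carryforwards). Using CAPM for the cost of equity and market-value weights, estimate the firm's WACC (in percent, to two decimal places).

Cost of equity via CAPM: Re = 2.31% + 1.52 × 4.83% = 9.6516%.
Cost of preferred: Rp = 5.55 / 87.29 = 6.3581%.
Market value of equity E = 215.73 × 23.31m = 5028.6663m.
Total capital V = 5028.6663 + 180.3 + 3221 = 8429.9663.
Equity: weight = 5028.6663/8429.9663 = 0.5965; cost = 9.6516%.
Preferred: weight = 180.3/8429.9663 = 0.0214; cost = 6.3581%.
Debentures: weight = 3221/8429.9663 = 0.3821; after-tax cost = 9.42% × (1 − 0%) = 9.4200%.
WACC = 0.5965 × 9.6516% + 0.0214 × 6.3581% + 0.3821 × 9.4200% = 9.4927%.

9.49%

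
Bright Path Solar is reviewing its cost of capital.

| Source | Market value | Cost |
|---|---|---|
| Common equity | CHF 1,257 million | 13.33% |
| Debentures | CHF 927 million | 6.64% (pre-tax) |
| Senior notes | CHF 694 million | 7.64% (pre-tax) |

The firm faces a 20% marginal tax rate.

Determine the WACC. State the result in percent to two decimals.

9.01%

Total capital V = 1257 + 927 + 694 = 2878.
Equity: weight = 1257/2878 = 0.4368; cost = 13.33%.
Debentures: weight = 927/2878 = 0.3221; after-tax cost = 6.64% × (1 − 20%) = 5.3120%.
Senior notes: weight = 694/2878 = 0.2411; after-tax cost = 7.64% × (1 − 20%) = 6.1120%.
WACC = 0.4368 × 13.3300% + 0.3221 × 5.3120% + 0.2411 × 6.1120% = 9.0069%.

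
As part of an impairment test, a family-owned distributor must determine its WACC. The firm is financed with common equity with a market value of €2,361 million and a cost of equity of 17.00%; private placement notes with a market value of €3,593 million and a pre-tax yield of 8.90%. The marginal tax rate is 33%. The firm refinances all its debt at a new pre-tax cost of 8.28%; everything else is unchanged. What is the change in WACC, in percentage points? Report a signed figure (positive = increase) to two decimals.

Current WACC:
Total capital V = 2361 + 3593 = 5954.
Equity: weight = 2361/5954 = 0.3965; cost = 17%.
Private placement notes: weight = 3593/5954 = 0.6035; after-tax cost = 8.9% × (1 − 33%) = 5.9630%.
WACC = 0.3965 × 17.0000% + 0.6035 × 5.9630% = 10.3396%.
After the change:
Total capital V = 2361 + 3593 = 5954.
Equity: weight = 2361/5954 = 0.3965; cost = 17%.
Private placement notes: weight = 3593/5954 = 0.6035; after-tax cost = 8.28% × (1 − 33%) = 5.5476%.
WACC = 0.3965 × 17.0000% + 0.6035 × 5.5476% = 10.0889%.
Change in WACC = 10.0889% − 10.3396% = -0.2507 pp.

-0.25 pp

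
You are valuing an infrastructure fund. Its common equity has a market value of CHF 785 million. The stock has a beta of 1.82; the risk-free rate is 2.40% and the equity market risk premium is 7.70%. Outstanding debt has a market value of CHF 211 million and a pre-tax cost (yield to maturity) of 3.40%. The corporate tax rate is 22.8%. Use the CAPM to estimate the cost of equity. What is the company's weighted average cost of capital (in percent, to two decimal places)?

Cost of equity via CAPM: Re = 2.4% + 1.82 × 7.7% = 16.4140%.
Total capital V = 785 + 211 = 996.
Equity: weight = 785/996 = 0.7882; cost = 16.414%.
Debt: weight = 211/996 = 0.2118; after-tax cost = 3.4% × (1 − 22.8%) = 2.6248%.
WACC = 0.7882 × 16.4140% + 0.2118 × 2.6248% = 13.4928%.

13.49%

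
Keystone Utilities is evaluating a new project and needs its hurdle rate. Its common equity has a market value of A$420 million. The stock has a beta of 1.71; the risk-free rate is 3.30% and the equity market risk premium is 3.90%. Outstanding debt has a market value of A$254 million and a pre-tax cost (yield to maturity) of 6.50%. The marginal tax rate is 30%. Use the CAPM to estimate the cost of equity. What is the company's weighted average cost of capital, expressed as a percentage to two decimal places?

7.93%

Cost of equity via CAPM: Re = 3.3% + 1.71 × 3.9% = 9.9690%.
Total capital V = 420 + 254 = 674.
Equity: weight = 420/674 = 0.6231; cost = 9.969%.
Debt: weight = 254/674 = 0.3769; after-tax cost = 6.5% × (1 − 30%) = 4.5500%.
WACC = 0.6231 × 9.9690% + 0.3769 × 4.5500% = 7.9268%.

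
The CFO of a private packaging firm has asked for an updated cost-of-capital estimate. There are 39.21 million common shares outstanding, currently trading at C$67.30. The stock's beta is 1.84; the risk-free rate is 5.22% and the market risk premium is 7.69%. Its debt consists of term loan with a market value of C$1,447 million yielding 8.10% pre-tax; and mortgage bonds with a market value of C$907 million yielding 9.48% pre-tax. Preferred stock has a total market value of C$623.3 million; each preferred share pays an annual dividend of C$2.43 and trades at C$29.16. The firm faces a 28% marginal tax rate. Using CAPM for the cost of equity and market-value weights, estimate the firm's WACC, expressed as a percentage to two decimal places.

Cost of equity via CAPM: Re = 5.22% + 1.84 × 7.69% = 19.3696%.
Cost of preferred: Rp = 2.43 / 29.16 = 8.3333%.
Market value of equity E = 67.3 × 39.21m = 2638.833m.
Total capital V = 2638.833 + 623.3 + 1447 + 907 = 5616.133.
Equity: weight = 2638.833/5616.133 = 0.4699; cost = 19.3696%.
Preferred: weight = 623.3/5616.133 = 0.1110; cost = 8.3333%.
Term loan: weight = 1447/5616.133 = 0.2577; after-tax cost = 8.1% × (1 − 28%) = 5.8320%.
Mortgage bonds: weight = 907/5616.133 = 0.1615; after-tax cost = 9.48% × (1 − 28%) = 6.8256%.
WACC = 0.4699 × 19.3696% + 0.1110 × 8.3333% + 0.2577 × 5.8320% + 0.1615 × 6.8256% = 12.6309%.

12.63%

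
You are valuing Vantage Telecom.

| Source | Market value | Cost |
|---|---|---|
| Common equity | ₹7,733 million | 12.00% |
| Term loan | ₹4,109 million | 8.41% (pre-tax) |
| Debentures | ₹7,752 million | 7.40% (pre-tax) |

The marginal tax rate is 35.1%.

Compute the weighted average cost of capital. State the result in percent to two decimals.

Total capital V = 7733 + 4109 + 7752 = 19594.
Equity: weight = 7733/19594 = 0.3947; cost = 12%.
Term loan: weight = 4109/19594 = 0.2097; after-tax cost = 8.41% × (1 − 35.1%) = 5.4581%.
Debentures: weight = 7752/19594 = 0.3956; after-tax cost = 7.4% × (1 − 35.1%) = 4.8026%.
WACC = 0.3947 × 12.0000% + 0.2097 × 5.4581% + 0.3956 × 4.8026% = 7.7806%.

7.78%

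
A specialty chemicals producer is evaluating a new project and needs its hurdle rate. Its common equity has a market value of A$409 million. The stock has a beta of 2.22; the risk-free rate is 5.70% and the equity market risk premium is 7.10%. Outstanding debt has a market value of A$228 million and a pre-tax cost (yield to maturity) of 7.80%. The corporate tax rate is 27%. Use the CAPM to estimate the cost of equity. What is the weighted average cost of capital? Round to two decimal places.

Cost of equity via CAPM: Re = 5.7% + 2.22 × 7.1% = 21.4620%.
Total capital V = 409 + 228 = 637.
Equity: weight = 409/637 = 0.6421; cost = 21.462%.
Debt: weight = 228/637 = 0.3579; after-tax cost = 7.8% × (1 − 27%) = 5.6940%.
WACC = 0.6421 × 21.4620% + 0.3579 × 5.6940% = 15.8182%.

15.82%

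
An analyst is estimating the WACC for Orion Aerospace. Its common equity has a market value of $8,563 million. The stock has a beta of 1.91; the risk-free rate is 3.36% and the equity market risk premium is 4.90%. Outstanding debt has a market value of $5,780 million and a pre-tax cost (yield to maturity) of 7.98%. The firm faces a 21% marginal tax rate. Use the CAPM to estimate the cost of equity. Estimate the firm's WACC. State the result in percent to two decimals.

10.13%

Cost of equity via CAPM: Re = 3.36% + 1.91 × 4.9% = 12.7190%.
Total capital V = 8563 + 5780 = 14343.
Equity: weight = 8563/14343 = 0.5970; cost = 12.719%.
Debt: weight = 5780/14343 = 0.4030; after-tax cost = 7.98% × (1 − 21%) = 6.3042%.
WACC = 0.5970 × 12.7190% + 0.4030 × 6.3042% = 10.1339%.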